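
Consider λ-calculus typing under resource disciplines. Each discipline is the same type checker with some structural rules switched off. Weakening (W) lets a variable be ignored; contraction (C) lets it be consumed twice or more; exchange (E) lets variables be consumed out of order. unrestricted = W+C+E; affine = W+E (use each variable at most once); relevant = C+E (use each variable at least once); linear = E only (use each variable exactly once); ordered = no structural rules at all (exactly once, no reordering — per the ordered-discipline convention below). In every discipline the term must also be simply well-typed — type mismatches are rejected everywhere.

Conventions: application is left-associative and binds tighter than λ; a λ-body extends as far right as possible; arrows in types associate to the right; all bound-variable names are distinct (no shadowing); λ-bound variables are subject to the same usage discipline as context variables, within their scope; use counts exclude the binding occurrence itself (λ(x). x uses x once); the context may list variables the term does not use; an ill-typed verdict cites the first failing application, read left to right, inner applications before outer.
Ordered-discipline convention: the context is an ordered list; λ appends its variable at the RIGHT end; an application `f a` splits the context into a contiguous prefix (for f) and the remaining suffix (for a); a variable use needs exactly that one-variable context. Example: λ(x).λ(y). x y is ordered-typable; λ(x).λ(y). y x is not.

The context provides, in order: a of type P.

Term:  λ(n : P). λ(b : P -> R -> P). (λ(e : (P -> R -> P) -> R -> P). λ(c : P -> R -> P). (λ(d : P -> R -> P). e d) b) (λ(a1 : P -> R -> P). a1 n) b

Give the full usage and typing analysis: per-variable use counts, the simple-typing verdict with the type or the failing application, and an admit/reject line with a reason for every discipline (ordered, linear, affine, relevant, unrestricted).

variable uses: a: 0, n (λ-bound): 1, b (λ-bound): 2, e (λ-bound): 1, c (λ-bound): 0, d (λ-bound): 1, a1 (λ-bound): 1
use order (left to right): e, d, b, a1, n, b
typing: ✓ — P -> (P -> R -> P) -> R -> P
ordered: ✗, uses contraction: b ×2; needs weakening: a, c unused
linear: ✗, uses contraction: b ×2; needs weakening: a, c unused
affine: ✗, uses contraction: b ×2
relevant: ✗, needs weakening: a, c unused
unrestricted: ✓, type-checks (P -> (P -> R -> P) -> R -> P) and nothing is barred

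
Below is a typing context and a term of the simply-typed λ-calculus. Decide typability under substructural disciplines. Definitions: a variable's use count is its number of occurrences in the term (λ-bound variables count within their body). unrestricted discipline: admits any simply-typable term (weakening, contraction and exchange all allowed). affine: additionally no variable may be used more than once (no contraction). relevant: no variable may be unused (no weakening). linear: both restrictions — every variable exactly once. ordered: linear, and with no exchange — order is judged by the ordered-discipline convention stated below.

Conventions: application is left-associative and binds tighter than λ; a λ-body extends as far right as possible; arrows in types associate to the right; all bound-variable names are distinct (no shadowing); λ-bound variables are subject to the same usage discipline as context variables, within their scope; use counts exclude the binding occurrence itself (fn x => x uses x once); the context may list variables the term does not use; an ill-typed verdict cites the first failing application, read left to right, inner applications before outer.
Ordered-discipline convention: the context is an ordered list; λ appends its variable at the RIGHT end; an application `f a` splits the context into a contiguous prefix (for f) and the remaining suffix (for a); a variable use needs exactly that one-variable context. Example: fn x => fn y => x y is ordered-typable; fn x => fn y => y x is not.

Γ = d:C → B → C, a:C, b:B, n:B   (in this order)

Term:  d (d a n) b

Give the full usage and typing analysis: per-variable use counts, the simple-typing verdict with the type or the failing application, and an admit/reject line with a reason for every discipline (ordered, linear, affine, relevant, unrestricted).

variable uses: d=2; a=1; b=1; n=1
use order (left to right): d, d, a, n, b
typing: ✓ — C
ordered: ✗, needs contraction — d ×2
linear: ✗, needs contraction — d ×2
affine: ✗, needs contraction — d ×2
relevant: ✓, d, a, b, n: all used, weakening unneeded
unrestricted: ✓, simply typable at C; W, C, E all held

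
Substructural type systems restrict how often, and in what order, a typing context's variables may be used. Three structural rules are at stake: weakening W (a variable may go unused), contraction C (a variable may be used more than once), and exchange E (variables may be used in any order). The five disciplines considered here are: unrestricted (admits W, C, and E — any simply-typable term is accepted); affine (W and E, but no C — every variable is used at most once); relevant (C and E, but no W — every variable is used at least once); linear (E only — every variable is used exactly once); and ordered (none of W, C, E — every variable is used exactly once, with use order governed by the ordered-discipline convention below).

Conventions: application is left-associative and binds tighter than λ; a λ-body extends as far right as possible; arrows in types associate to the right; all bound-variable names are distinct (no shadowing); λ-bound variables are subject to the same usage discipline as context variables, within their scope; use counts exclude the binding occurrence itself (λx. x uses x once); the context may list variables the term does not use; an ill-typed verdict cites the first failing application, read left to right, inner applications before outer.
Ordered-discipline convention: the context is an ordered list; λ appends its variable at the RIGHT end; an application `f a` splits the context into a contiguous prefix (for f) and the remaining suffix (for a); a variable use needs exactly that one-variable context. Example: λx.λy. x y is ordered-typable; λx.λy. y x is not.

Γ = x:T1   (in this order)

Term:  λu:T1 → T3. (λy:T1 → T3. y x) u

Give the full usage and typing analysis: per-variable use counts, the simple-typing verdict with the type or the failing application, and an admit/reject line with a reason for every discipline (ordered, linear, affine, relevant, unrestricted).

use counts: x: 1; u (λ-bound): 1; y (λ-bound): 1
order of uses: y, x, u
typing: the term checks, with type (T1 → T3) → T3
ordered ✗ (no contiguous prefix/suffix split fits y, x, u)
linear ✓ (each of x, u, y used exactly once)
affine ✓ (no duplicate uses among x, u, y)
relevant ✓ (none of x, u, y goes unused)
unrestricted ✓ (well-typed at (T1 → T3) → T3; no restrictions here)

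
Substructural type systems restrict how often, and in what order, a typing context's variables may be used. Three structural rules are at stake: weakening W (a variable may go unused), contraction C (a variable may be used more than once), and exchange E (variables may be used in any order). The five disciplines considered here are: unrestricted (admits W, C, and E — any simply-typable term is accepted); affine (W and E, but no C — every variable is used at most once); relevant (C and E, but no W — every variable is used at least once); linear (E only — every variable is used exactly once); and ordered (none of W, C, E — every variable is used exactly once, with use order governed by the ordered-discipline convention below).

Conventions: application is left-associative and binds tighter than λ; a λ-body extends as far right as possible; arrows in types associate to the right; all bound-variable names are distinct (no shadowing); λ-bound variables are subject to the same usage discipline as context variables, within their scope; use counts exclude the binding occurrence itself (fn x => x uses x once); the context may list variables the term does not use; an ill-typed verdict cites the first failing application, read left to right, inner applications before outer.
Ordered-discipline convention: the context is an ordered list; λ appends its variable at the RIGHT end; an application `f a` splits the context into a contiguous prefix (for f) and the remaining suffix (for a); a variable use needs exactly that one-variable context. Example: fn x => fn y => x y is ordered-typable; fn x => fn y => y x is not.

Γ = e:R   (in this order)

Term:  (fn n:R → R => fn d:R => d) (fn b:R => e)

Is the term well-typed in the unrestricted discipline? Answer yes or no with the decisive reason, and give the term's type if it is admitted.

yes — typability at R → R is all that's needed; term : R → R
variable uses: e: 1×, n (λ-bound): 0×, d (λ-bound): 1×, b (λ-bound): 0×
order of uses: d, e
typing: the term checks, with type R → R
per-discipline verdicts: ordered ✗, linear ✗, affine ✓, relevant ✗, unrestricted ✓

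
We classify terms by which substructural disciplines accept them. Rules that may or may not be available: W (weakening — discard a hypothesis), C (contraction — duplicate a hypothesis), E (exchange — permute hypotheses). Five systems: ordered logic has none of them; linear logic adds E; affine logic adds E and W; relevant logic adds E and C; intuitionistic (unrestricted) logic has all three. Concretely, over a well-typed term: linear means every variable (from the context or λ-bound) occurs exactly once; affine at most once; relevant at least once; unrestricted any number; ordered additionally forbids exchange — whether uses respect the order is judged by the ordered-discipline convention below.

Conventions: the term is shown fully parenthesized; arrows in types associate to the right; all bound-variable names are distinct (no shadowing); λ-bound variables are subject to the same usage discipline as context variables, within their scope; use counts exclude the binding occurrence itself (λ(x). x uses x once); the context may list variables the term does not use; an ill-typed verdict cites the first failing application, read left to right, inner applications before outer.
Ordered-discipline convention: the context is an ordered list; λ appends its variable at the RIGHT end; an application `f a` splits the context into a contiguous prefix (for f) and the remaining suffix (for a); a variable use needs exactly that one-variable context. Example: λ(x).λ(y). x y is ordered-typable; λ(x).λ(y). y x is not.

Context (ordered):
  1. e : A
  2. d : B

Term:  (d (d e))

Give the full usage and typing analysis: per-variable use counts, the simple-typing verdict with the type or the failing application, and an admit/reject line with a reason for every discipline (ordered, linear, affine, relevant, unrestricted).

use counts: e: 1; d: 2
use order (left to right): d, d, e
typing: ill-typed: non-arrow in function slot: B
ordered ✗ (a type mismatch blocks all five)
linear ✗ (the type mismatch rejects it)
affine ✗ (not simply typable)
relevant ✗ (fails simple typing)
unrestricted ✗ (a type mismatch blocks all five)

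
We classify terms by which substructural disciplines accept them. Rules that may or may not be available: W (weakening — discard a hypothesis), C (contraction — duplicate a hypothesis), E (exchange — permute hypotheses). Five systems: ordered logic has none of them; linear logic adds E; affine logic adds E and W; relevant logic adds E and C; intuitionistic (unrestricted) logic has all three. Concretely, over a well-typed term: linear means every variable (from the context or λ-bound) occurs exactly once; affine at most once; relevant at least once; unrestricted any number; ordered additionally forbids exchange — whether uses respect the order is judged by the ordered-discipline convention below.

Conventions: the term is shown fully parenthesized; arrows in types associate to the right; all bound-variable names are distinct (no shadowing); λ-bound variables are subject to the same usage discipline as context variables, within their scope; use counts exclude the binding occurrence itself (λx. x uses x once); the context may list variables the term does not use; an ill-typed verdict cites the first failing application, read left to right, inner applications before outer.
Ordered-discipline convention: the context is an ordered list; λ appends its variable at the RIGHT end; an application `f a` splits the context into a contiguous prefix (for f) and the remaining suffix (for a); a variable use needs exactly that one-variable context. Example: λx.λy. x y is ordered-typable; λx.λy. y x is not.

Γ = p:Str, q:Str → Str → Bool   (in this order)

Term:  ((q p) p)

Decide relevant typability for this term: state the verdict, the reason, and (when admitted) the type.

yes — at least one use each (p, q); term : Bool
use counts: p ×2; q ×1
use order (left to right): q, p, p
typing: well-typed — term : Bool
all disciplines: ordered ✗; linear ✗; affine ✗; relevant ✓; unrestricted ✓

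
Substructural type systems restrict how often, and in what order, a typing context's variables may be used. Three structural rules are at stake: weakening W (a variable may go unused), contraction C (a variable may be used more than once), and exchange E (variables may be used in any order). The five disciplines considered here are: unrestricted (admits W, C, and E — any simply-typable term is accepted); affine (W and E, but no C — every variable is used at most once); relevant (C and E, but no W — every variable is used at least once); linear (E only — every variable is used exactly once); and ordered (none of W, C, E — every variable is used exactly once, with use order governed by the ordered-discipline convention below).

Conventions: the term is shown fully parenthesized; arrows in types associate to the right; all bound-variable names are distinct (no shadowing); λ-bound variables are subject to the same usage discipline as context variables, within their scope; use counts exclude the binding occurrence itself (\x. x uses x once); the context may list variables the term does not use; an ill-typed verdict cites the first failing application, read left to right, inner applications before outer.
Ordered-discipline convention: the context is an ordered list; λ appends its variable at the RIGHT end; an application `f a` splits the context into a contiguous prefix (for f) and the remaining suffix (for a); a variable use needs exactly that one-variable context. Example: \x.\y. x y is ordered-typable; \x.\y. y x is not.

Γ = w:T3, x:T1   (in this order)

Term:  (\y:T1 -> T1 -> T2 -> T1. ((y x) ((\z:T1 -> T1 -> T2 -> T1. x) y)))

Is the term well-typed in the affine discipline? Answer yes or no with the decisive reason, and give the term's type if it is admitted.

no — needs contraction — x ×2, y ×2
use counts: w: 0×; x: 2×; y [bound]: 2×; z [bound]: 0×
use order (left to right): y, x, x, y
typing: well-typed at (T1 -> T1 -> T2 -> T1) -> T2 -> T1
per-discipline verdicts: ordered ✗ · linear ✗ · affine ✗ · relevant ✗ · unrestricted ✓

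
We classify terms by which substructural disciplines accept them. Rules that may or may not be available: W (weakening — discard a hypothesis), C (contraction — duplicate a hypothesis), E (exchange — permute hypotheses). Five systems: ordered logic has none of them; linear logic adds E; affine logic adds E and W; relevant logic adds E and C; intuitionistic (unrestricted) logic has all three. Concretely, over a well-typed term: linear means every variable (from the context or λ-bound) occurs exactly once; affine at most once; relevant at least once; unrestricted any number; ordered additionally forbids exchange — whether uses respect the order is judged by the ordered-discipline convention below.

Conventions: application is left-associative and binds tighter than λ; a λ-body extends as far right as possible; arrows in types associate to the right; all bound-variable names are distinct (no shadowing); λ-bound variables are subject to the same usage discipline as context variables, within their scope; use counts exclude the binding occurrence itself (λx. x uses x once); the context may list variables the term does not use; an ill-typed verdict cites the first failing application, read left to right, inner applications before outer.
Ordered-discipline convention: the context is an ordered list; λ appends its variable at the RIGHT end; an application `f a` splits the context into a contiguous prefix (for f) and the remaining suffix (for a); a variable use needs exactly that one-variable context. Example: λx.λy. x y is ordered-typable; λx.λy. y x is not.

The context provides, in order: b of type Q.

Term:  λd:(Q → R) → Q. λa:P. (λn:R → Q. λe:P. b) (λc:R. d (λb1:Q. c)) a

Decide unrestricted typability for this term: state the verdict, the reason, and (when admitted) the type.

yes — simply typable at ((Q → R) → Q) → P → Q; W, C, E all held; term : ((Q → R) → Q) → P → Q
variable uses: b ×1, d (bound) ×1, a (bound) ×1, n (bound) ×0, e (bound) ×0, c (bound) ×1, b1 (bound) ×0
use order (left to right): b, d, c, a
typing: well-typed — term : ((Q → R) → Q) → P → Q
summary: ordered ✗ | linear ✗ | affine ✓ | relevant ✗ | unrestricted ✓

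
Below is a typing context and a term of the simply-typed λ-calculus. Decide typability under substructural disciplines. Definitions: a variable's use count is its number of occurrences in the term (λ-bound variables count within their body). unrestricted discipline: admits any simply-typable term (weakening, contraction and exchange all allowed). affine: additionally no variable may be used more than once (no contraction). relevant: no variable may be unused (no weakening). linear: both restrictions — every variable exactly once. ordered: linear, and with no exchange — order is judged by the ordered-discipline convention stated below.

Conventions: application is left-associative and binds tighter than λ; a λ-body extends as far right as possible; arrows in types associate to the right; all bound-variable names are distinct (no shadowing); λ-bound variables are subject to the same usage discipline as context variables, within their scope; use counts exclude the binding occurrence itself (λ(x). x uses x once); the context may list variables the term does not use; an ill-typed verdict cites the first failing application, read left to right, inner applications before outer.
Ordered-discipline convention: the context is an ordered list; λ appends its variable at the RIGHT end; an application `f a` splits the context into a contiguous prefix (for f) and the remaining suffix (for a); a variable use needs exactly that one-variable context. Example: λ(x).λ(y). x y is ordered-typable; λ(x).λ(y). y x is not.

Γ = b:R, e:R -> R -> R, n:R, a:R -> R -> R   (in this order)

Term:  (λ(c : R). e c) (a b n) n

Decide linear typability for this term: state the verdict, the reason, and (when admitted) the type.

no — uses contraction: n ×2
usage: b ×1; e ×1; n ×2; a ×1; c [bound] ×1
left-to-right use order: e, c, a, b, n, n
typing: the term checks, with type R
per-discipline verdicts: ordered ✗, linear ✗, affine ✗, relevant ✓, unrestricted ✓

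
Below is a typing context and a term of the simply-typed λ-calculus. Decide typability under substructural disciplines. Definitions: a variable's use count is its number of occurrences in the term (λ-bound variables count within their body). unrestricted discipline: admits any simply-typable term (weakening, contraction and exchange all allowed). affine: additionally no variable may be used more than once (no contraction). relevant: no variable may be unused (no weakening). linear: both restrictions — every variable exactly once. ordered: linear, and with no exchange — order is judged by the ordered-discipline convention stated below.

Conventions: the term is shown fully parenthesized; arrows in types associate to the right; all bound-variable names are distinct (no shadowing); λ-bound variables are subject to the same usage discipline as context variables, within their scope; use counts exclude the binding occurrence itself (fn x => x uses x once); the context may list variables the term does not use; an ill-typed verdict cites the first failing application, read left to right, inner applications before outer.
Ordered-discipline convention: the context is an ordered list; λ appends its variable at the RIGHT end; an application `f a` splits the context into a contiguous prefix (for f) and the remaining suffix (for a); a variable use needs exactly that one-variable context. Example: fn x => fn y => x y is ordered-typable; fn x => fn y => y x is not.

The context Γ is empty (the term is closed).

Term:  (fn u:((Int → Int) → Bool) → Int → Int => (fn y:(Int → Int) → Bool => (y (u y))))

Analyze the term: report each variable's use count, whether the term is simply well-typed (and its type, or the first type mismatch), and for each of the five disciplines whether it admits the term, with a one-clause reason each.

counts: u [bound]: 1×; y [bound]: 2×
order of uses: y, u, y
typing: well-typed — term : (((Int → Int) → Bool) → Int → Int) → ((Int → Int) → Bool) → Bool
ordered ✗ (uses contraction: y ×2)
linear ✗ (uses contraction: y ×2)
affine ✗ (uses contraction: y ×2)
relevant ✓ (at least one use each (u, y))
unrestricted ✓ (type-checks ((((Int → Int) → Bool) → Int → Int) → ((Int → Int) → Bool) → Bool) and nothing is barred)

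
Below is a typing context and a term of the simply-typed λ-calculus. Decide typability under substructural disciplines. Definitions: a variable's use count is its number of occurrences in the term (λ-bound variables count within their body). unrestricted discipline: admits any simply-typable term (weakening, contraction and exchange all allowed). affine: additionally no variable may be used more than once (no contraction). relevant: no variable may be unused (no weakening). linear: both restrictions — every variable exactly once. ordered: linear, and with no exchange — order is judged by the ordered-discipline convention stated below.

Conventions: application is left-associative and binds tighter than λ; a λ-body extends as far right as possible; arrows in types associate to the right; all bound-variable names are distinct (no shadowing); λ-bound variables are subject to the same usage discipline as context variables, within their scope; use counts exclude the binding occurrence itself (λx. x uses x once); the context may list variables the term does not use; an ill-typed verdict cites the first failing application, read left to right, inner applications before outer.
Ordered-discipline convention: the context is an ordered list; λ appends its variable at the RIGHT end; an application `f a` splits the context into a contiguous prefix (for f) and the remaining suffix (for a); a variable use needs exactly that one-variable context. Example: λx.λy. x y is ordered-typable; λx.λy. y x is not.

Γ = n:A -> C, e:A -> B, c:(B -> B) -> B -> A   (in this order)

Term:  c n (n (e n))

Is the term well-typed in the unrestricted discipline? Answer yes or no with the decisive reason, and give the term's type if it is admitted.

no — a type mismatch blocks all five
variable uses: n=3, e=1, c=1
left-to-right use order: c, n, n, e, n
typing: ill-typed: a function awaiting B -> B gets A -> C
across the five disciplines: ordered ✗; linear ✗; affine ✗; relevant ✗; unrestricted ✗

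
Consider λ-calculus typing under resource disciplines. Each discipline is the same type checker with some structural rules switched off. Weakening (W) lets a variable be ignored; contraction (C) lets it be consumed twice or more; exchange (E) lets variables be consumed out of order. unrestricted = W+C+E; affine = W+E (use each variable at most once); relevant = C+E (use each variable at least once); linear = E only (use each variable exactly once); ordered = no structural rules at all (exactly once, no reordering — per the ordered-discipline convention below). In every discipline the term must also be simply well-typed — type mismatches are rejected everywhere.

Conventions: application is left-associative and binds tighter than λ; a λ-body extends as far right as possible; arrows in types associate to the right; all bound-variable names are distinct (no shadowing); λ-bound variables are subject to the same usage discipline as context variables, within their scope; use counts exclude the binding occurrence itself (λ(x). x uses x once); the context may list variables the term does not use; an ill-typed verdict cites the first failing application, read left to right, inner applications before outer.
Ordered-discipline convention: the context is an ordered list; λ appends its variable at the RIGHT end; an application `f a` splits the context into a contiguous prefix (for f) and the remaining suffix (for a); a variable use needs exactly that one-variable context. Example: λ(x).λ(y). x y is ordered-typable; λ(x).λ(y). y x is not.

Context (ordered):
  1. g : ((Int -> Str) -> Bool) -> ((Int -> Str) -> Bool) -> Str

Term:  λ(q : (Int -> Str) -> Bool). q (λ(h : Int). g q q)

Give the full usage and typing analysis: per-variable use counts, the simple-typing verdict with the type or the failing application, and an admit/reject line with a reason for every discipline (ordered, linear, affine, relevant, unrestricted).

use counts: g: 1×, q (λ-bound): 3×, h (λ-bound): 0×
uses in reading order: q, g, q, q
typing: ✓ — ((Int -> Str) -> Bool) -> Bool
ordered ✗ (uses contraction: q ×3; h left unused)
linear ✗ (uses contraction: q ×3; h left unused)
affine ✗ (uses contraction: q ×3)
relevant ✗ (h left unused)
unrestricted ✓ (type-checks (((Int -> Str) -> Bool) -> Bool) and nothing is barred)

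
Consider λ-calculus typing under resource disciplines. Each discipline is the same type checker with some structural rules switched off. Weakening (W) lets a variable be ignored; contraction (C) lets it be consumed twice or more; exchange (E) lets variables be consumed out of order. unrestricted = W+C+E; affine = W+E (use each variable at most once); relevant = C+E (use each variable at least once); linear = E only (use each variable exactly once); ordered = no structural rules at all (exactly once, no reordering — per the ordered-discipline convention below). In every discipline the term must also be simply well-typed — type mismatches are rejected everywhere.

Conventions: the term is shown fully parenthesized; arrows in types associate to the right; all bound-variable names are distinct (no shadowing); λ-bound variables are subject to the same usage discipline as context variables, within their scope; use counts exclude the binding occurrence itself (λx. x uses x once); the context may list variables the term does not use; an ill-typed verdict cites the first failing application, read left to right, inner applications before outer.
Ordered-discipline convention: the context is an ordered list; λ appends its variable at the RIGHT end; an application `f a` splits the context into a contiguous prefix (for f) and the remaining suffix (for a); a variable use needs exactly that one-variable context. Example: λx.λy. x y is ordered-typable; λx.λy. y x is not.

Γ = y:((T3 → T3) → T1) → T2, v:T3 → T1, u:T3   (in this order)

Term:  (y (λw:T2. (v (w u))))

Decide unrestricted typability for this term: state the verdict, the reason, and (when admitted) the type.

no — not simply typable
counts: y: 1×; v: 1×; u: 1×; w (λ-bound): 1×
left-to-right use order: y, v, w, u
typing: ill-typed: non-function type T2 applied to an argument
across the five disciplines: ordered ✗ · linear ✗ · affine ✗ · relevant ✗ · unrestricted ✗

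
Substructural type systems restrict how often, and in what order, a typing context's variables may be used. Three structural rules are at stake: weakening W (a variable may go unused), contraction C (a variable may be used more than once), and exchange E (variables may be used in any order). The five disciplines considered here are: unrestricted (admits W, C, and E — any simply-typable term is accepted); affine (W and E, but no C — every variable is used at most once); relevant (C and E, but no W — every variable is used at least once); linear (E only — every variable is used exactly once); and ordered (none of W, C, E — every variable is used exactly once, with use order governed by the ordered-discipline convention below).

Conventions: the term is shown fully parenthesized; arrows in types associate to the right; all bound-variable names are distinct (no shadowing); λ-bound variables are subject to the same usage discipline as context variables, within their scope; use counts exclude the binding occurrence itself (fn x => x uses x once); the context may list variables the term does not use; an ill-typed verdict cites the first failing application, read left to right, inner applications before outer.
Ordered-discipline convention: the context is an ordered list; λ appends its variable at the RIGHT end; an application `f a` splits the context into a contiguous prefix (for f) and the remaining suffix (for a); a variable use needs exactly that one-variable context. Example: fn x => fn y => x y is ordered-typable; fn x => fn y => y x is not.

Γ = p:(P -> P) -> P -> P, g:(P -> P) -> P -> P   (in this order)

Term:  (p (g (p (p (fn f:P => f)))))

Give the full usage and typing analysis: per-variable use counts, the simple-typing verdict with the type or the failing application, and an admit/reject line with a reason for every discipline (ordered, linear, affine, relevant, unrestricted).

use counts: p=3; g=1; f (λ-bound)=1
order of uses: p, g, p, p, f
typing: well-typed at P -> P
ordered: ✗ — p ×3 used more than once (contraction)
linear: ✗ — p ×3 used more than once (contraction)
affine: ✗ — p ×3 used more than once (contraction)
relevant: ✓ — none of p, g, f goes unused
unrestricted: ✓ — typability at P -> P is all that's needed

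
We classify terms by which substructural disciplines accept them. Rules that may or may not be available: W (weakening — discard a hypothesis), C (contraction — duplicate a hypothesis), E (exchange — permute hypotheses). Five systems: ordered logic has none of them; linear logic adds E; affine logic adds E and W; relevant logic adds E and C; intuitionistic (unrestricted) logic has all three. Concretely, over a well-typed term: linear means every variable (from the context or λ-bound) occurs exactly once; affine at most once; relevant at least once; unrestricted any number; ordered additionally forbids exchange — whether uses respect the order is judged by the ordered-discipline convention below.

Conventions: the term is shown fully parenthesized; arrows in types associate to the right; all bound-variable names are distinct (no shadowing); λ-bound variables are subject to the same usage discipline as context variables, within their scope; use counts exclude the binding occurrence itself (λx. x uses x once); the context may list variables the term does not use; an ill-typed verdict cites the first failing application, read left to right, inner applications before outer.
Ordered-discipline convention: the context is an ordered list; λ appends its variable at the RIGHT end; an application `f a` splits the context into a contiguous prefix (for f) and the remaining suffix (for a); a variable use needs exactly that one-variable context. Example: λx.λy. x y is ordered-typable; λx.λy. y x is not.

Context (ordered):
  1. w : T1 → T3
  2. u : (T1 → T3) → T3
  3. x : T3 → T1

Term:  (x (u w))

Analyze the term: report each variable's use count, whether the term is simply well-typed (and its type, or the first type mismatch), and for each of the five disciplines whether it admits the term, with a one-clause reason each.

use counts: w ×1, u ×1, x ×1
order of uses: x, u, w
typing: ✓ — T1
ordered: ✗ — no contiguous prefix/suffix split fits x, u, w
linear: ✓ — w, u, x: one use apiece
affine: ✓ — none of w, u, x used more than once
relevant: ✓ — w, u, x: all used, weakening unneeded
unrestricted: ✓ — well-typed at T1; no restrictions here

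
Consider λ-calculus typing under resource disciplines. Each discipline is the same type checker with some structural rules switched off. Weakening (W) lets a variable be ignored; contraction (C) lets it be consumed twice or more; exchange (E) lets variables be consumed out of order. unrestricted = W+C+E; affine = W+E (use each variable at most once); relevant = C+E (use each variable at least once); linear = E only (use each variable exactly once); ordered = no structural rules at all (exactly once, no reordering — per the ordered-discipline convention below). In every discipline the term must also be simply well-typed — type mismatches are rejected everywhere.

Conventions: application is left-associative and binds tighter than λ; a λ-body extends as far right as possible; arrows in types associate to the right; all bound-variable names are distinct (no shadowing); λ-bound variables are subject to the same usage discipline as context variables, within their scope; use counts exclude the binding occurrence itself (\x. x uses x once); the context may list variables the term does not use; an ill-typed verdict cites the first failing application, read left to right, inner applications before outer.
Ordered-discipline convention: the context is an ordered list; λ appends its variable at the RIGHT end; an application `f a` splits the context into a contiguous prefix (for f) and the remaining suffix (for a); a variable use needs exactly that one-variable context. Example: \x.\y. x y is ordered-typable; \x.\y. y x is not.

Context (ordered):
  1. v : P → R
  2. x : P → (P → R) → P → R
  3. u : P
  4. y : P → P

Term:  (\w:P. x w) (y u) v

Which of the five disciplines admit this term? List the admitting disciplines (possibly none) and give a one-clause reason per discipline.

admitted by: linear, affine, relevant, unrestricted
use counts: v ×1, x ×1, u ×1, y ×1, w [bound] ×1
order of uses: x, w, y, u, v
typing: well-typed at P → R
ordered ✗ (use order x, w, y, u, v needs exchange)
linear ✓ (each of v, x, u, y, w used exactly once)
affine ✓ (at most one use each (v, x, u, y, w))
relevant ✓ (none of v, x, u, y, w goes unused)
unrestricted ✓ (simply typable at P → R; W, C, E all held)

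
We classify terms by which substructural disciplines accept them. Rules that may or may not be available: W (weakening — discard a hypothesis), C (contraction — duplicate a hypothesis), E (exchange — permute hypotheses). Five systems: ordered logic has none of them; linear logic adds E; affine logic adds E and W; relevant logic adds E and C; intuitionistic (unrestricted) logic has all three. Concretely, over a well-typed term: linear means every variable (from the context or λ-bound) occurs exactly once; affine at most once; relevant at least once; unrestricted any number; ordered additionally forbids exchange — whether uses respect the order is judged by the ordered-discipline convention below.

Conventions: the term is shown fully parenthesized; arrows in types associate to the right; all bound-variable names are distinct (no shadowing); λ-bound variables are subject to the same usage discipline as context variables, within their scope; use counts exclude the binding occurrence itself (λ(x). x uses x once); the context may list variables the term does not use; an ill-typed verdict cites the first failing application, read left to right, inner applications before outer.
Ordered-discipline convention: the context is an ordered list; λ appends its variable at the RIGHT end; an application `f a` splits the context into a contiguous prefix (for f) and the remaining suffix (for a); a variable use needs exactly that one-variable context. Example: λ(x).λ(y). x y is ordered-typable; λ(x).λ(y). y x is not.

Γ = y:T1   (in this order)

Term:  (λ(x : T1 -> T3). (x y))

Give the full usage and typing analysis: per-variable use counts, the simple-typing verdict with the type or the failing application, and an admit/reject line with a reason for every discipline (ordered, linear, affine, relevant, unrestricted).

counts: y: 1×, x [bound]: 1×
use order (left to right): x, y
typing: the term checks, with type (T1 -> T3) -> T3
ordered: ✗, use order x, y needs exchange
linear: ✓, y, x: one use apiece
affine: ✓, at most one use each (y, x)
relevant: ✓, y, x: all used, weakening unneeded
unrestricted: ✓, type-checks ((T1 -> T3) -> T3) and nothing is barred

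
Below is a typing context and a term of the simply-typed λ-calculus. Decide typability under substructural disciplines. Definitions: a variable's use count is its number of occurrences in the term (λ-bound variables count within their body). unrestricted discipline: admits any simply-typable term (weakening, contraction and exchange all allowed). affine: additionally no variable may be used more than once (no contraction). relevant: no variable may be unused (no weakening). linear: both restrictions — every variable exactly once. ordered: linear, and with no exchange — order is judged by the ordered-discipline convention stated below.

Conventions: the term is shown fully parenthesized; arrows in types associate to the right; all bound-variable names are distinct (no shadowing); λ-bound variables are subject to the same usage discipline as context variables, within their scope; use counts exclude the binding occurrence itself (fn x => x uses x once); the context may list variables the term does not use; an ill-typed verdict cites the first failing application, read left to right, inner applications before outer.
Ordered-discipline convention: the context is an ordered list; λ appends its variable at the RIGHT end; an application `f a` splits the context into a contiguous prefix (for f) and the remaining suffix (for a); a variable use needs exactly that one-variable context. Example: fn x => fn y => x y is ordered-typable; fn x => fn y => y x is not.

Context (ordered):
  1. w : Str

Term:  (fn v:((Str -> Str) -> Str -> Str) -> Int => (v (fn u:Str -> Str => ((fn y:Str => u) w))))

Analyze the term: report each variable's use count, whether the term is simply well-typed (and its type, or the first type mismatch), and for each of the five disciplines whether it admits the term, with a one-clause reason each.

variable uses: w=1; v [bound]=1; u [bound]=1; y [bound]=0
uses in reading order: v, u, w
typing: the term checks, with type (((Str -> Str) -> Str -> Str) -> Int) -> Int
ordered: ✗ — y never used (weakening)
linear: ✗ — y never used (weakening)
affine: ✓ — no duplicate uses among w, v, u, y
relevant: ✗ — y never used (weakening)
unrestricted: ✓ — simply typable at (((Str -> Str) -> Str -> Str) -> Int) -> Int; W, C, E all held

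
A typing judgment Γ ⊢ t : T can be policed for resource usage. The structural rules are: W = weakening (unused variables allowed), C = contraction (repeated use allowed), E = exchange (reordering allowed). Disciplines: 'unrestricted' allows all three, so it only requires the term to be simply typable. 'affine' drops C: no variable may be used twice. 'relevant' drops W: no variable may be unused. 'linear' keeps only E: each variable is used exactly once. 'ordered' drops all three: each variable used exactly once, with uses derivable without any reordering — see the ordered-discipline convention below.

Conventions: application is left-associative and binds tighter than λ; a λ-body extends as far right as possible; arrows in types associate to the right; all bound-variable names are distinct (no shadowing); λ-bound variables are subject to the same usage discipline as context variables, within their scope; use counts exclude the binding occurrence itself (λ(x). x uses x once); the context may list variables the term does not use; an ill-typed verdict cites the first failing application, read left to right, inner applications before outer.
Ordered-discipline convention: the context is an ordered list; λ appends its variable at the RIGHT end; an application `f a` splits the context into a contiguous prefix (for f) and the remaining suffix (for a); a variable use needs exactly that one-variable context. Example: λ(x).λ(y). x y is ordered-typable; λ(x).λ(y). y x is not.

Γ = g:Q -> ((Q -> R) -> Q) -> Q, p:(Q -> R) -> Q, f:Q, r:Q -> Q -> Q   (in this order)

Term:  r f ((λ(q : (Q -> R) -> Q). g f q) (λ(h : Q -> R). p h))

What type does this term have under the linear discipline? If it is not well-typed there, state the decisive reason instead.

not well-typed under linear — uses contraction: f ×2
use counts: g: 1×; p: 1×; f: 2×; r: 1×; q (λ-bound): 1×; h (λ-bound): 1×
uses in reading order: r, f, g, f, q, p, h
typing: the term checks, with type Q
per-discipline verdicts: ordered ✗, linear ✗, affine ✗, relevant ✓, unrestricted ✓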